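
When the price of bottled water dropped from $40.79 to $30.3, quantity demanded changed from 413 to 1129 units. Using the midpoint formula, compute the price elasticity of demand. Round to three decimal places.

-3.147

%Δq = (1129 − 413)/[(413 + 1129)/2] = 716/771 ≈ 0.9287.
%ΔP = (30.3 − 40.79)/[(40.79 + 30.3)/2] = -10.49/35.545 ≈ -0.2951.
Arc elasticity E = %Δq/%ΔP ≈ 0.9287/-0.2951 ≈ -3.147.
|E| > 1: demand is elastic over this range.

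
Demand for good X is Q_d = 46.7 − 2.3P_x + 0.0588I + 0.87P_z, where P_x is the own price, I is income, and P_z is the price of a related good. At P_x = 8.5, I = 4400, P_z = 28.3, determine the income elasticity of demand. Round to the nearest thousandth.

0.833

Q_d = 46.7 − 2.3(8.5) + 0.0588(4400) + 0.87(28.3) = 46.7 − 19.55 + 258.72 + 24.621 = 310.491.
∂Q_d/∂I = +0.0588, so E_I = 0.0588·(4400/310.491) ≈ 0.833.
E_I ∈ (0,1): normal good (necessity).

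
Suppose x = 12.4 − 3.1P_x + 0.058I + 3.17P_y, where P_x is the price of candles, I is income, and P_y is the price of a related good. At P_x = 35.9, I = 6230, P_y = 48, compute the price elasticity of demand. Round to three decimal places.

-0.268

At the given point, x = 12.4 − 3.1(35.9) + 0.058(6230) + 3.17(48) = 12.4 − 111.29 + 361.34 + 152.16 = 414.61.
∂x/∂P_x = −3.1, so E_p = (−3.1)·(35.9/414.61) ≈ -0.268.
|E_p| < 1: demand is inelastic.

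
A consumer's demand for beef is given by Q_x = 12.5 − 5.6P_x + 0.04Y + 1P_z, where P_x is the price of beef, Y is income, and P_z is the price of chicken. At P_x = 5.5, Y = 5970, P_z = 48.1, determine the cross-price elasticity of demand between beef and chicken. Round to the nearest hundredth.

0.18

First evaluate Q_x: 12.5 − 5.6(5.5) + 0.04(5970) + 1(48.1) = 12.5 − 30.8 + 238.8 + 48.1 = 268.6.
∂Q_x/∂P_z = +1, so E_xy = 1·(48.1/268.6) ≈ 0.18.
E_xy > 0: the goods are substitutes.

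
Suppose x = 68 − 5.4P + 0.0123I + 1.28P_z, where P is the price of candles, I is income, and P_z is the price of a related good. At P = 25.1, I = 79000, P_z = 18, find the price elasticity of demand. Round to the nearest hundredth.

-0.15

Substituting, x = 68 − 5.4(25.1) + 0.0123(79000) + 1.28(18) = 68 − 135.54 + 971.7 + 23.04 = 927.2.
∂x/∂P = −5.4, so E_p = (−5.4)·(25.1/927.2) ≈ -0.15.
|E_p| < 1: demand is inelastic.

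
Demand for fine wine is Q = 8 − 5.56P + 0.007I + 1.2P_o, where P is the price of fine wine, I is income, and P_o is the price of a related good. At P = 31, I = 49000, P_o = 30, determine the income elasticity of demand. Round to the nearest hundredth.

Substituting, Q = 8 − 5.56(31) + 0.007(49000) + 1.2(30) = 8 − 172.36 + 343 + 36 = 214.64.
∂Q/∂I = +0.007, so E_I = 0.007·(49000/214.64) ≈ 1.60.
E_I > 1: normal good (luxury).

1.60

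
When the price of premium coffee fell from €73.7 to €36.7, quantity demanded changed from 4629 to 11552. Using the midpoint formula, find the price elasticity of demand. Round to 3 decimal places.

%Δq = (11552 − 4629)/[(4629 + 11552)/2] = 6923/8090.5 ≈ 0.8557.
%Δp = (36.7 − 73.7)/[(73.7 + 36.7)/2] = -37/55.2 ≈ -0.6703.
Arc elasticity E = %Δq/%Δp ≈ 0.8557/-0.6703 ≈ -1.277.
|E| > 1: demand is elastic over this range.

-1.277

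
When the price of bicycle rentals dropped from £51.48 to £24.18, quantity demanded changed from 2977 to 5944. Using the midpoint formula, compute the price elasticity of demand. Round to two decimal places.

-0.92

%ΔQ = (5944 − 2977)/[(2977 + 5944)/2] = 2967/4460.5 ≈ 0.6652.
%ΔP = (24.18 − 51.48)/[(51.48 + 24.18)/2] = -27.3/37.83 ≈ -0.7216.
Arc elasticity E = %ΔQ/%ΔP ≈ 0.6652/-0.7216 ≈ -0.92.
|E| < 1: demand is inelastic over this range.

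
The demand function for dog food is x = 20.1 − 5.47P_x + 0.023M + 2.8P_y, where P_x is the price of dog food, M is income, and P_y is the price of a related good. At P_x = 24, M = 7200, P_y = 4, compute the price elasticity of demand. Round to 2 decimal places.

At the given point, x = 20.1 − 5.47(24) + 0.023(7200) + 2.8(4) = 20.1 − 131.28 + 165.6 + 11.2 = 65.62.
∂x/∂P_x = −5.47, so E_p = (−5.47)·(24/65.62) ≈ -2.00.
|E_p| > 1: demand is elastic.

-2.00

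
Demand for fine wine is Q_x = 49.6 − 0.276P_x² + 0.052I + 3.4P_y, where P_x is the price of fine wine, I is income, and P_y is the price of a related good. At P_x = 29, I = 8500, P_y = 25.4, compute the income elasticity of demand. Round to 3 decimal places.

1.278

At the given point, Q_x = 49.6 − 0.276(29)² + 0.052(8500) + 3.4(25.4) = 49.6 − 232.116 + 442 + 86.36 = 345.844.
∂Q_x/∂I = +0.052, so E_I = 0.052·(8500/345.844) ≈ 1.278.
E_I > 1: normal good (luxury).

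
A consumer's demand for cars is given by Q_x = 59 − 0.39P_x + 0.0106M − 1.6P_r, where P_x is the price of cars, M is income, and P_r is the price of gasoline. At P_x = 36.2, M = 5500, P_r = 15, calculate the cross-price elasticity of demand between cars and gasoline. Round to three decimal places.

-0.303

Q_x = 59 − 0.39(36.2) + 0.0106(5500) − 1.6(15) = 59 − 14.118 + 58.3 − 24 = 79.182.
∂Q_x/∂P_r = −1.6, so E_xy = -1.6·(15/79.182) ≈ -0.303.
E_xy < 0: the goods are complements.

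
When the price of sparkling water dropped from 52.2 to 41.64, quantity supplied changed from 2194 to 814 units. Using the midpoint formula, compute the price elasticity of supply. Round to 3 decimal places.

%Δq = (814 − 2194)/[(2194 + 814)/2] = -1380/1504 ≈ -0.9176.
%ΔP = (41.64 − 52.2)/[(52.2 + 41.64)/2] = -10.56/46.92 ≈ -0.2251.
Arc elasticity E = %Δq/%ΔP ≈ -0.9176/-0.2251 ≈ 4.077.
|E| > 1: supply is elastic over this range.

4.077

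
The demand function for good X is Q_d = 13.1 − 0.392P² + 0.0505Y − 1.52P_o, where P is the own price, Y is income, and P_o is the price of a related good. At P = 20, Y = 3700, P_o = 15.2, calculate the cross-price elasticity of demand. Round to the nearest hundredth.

At the given point, Q_d = 13.1 − 0.392(20)² + 0.0505(3700) − 1.52(15.2) = 13.1 − 156.8 + 186.85 − 23.104 = 20.046.
∂Q_d/∂P_o = −1.52, so E_xy = -1.52·(15.2/20.046) ≈ -1.15.
E_xy < 0: the goods are complements.

-1.15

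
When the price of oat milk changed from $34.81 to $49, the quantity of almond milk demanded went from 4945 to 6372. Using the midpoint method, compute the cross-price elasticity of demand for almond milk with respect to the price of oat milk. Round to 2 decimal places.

%ΔQ_x = (6372 − 4945)/[(4945+6372)/2] = 1427/5658.5 ≈ 0.2522.
%ΔP_y = (49 − 34.81)/[(34.81+49)/2] ≈ 0.3386.
E_xy = 0.2522/0.3386 ≈ 0.74.
E_xy > 0, so almond milk and oat milk are substitutes.

0.74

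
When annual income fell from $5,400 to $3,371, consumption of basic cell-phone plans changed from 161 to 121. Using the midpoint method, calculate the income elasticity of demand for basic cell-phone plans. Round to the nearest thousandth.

%ΔQ = (121 − 161)/[(161+121)/2] = -40/141 ≈ -0.2837.
%ΔM = (3,371 − 5,400)/[(5,400+3,371)/2] = -2029/4385.5 ≈ -0.4627.
E_I = %ΔQ/%ΔM ≈ 0.613.
E_I ∈ (0,1): normal good (necessity).

0.613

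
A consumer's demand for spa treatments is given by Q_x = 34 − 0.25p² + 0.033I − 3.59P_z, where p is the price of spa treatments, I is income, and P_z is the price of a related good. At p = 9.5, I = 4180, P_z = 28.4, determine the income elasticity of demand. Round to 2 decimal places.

Q_x = 34 − 0.25(9.5)² + 0.033(4180) − 3.59(28.4) = 34 − 22.5625 + 137.94 − 101.956 = 47.4215.
∂Q_x/∂I = +0.033, so E_I = 0.033·(4180/47.4215) ≈ 2.91.
E_I > 1: normal good (luxury).

2.91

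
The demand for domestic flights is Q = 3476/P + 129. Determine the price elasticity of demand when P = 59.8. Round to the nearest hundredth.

-0.31

At P = 59.8, Q = 187.1271.
dQ/dP = −3476/P² = −0.972.
Point elasticity E = (dQ/dP)·(P/Q) = -0.972 × 59.8/187.1271 ≈ -0.31.
|E| < 1, so demand is inelastic at this price.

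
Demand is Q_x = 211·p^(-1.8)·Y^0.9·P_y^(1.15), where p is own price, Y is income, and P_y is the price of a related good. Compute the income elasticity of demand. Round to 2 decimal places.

0.90

For a Cobb–Douglas (constant-elasticity) form Q_x = A·Y^α·…, the elasticity with respect to Y equals the exponent α at every point.
Here the exponent on Y is 0.9, so the income elasticity of demand is 0.90.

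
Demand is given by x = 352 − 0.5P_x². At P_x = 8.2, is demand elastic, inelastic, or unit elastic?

inelastic

At P_x = 8.2, x = 318.38.
dx/dP_x = −2·0.5·P_x = −8.2.
Point elasticity E = (dx/dP_x)·(P_x/x) = -8.2 × 8.2/318.38 ≈ -0.211.
|E| ≈ 0.211 < 1, so demand is inelastic.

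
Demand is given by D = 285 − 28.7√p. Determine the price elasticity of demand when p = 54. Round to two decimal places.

-1.42

At p = 54, D = 74.0989.
dD/dp = −28.7/(2√p) = −28.7/(2·7.3485).
Point elasticity E = (dD/dp)·(p/D) = -1.9528 × 54/74.0989 ≈ -1.42.
|E| > 1, so demand is elastic at this price.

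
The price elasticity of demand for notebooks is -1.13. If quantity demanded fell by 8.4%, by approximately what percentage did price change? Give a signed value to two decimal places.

%ΔQ ≈ E × %ΔP ⇒ %ΔP = %ΔQ / E = (-8.4%)/(-1.13) ≈ 7.43%.

7.43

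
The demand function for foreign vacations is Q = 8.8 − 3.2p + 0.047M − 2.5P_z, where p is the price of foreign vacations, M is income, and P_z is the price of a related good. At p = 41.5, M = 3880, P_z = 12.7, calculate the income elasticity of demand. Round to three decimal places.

6.853

Substituting, Q = 8.8 − 3.2(41.5) + 0.047(3880) − 2.5(12.7) = 8.8 − 132.8 + 182.36 − 31.75 = 26.61.
∂Q/∂M = +0.047, so E_I = 0.047·(3880/26.61) ≈ 6.853.
E_I > 1: normal good (luxury).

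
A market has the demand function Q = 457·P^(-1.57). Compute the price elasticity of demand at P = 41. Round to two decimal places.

-1.57

For a Cobb–Douglas (constant-elasticity) form Q = A·P^α·…, the elasticity with respect to P equals the exponent α at every point.
Here the exponent on P is -1.57, so the price elasticity of demand is -1.57.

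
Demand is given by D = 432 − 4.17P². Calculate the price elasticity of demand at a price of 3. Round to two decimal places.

At P = 3, D = 394.47.
dD/dP = −2·4.17·P = −25.02.
Point elasticity E = (dD/dP)·(P/D) = -25.02 × 3/394.47 ≈ -0.19.
|E| < 1, so demand is inelastic at this price.

-0.19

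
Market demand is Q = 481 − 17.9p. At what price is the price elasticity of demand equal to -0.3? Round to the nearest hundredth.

Set −bp/(a − bp) = −0.3 ⇒ bp = 0.3(a − bp) ⇒ bp(1+0.3) = 0.3·a.
p = 0.3·481/(17.9·1.3) ≈ 6.20.

6.20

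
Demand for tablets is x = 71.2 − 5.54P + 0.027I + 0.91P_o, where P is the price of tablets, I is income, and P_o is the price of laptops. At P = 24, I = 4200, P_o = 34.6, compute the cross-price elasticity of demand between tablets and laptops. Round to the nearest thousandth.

0.379

Evaluating quantity at (P, I, P_o) gives x = 71.2 − 5.54(24) + 0.027(4200) + 0.91(34.6) = 71.2 − 132.96 + 113.4 + 31.486 = 83.126.
∂x/∂P_o = +0.91, so E_xy = 0.91·(34.6/83.126) ≈ 0.379.
E_xy > 0: the goods are substitutes.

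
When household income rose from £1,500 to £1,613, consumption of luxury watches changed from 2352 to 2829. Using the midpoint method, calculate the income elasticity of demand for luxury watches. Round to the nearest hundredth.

2.54

%ΔQ = (2829 − 2352)/[(2352+2829)/2] = 477/2590.5 ≈ 0.1841.
%ΔM = (1,613 − 1,500)/[(1,500+1,613)/2] = 113/1556.5 ≈ 0.0726.
E_I = %ΔQ/%ΔM ≈ 2.54.
E_I > 1: normal good (luxury).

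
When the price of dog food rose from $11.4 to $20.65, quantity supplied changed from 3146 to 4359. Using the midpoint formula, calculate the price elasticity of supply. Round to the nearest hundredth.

%Δq = (4359 − 3146)/[(3146 + 4359)/2] = 1213/3752.5 ≈ 0.3233.
%ΔP = (20.65 − 11.4)/[(11.4 + 20.65)/2] = 9.25/16.025 ≈ 0.5772.
Arc elasticity E = %Δq/%ΔP ≈ 0.3233/0.5772 ≈ 0.56.
|E| < 1: supply is inelastic over this range.

0.56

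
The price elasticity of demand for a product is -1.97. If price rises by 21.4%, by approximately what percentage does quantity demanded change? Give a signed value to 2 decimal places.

-42.16

%ΔQ ≈ E × %ΔP = (-1.97) × (21.4%) ≈ -42.16%.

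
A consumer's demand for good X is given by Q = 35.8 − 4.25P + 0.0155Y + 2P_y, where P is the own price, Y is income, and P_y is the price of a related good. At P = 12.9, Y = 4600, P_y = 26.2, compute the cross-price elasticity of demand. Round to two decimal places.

At the given point, Q = 35.8 − 4.25(12.9) + 0.0155(4600) + 2(26.2) = 35.8 − 54.825 + 71.3 + 52.4 = 104.675.
∂Q/∂P_y = +2, so E_xy = 2·(26.2/104.675) ≈ 0.50.
E_xy > 0: the goods are substitutes.

0.50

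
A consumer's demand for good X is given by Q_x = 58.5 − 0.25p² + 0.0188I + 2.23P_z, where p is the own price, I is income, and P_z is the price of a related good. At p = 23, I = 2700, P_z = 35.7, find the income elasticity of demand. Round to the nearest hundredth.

0.90

Substituting, Q_x = 58.5 − 0.25(23)² + 0.0188(2700) + 2.23(35.7) = 58.5 − 132.25 + 50.76 + 79.611 = 56.621.
∂Q_x/∂I = +0.0188, so E_I = 0.0188·(2700/56.621) ≈ 0.90.
E_I ∈ (0,1): normal good (necessity).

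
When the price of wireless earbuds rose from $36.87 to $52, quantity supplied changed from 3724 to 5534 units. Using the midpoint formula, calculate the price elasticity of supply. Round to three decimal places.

1.148

%ΔQ = (5534 − 3724)/[(3724 + 5534)/2] = 1810/4629 ≈ 0.3910.
%ΔP = (52 − 36.87)/[(36.87 + 52)/2] = 15.13/44.435 ≈ 0.3405.
Arc elasticity E = %ΔQ/%ΔP ≈ 0.3910/0.3405 ≈ 1.148.
|E| > 1: supply is elastic over this range.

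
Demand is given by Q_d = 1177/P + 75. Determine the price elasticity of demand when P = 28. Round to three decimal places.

-0.359

At P = 28, Q_d = 117.0357.
dQ_d/dP = −1177/P² = −1.5013.
Point elasticity E = (dQ_d/dP)·(P/Q_d) = -1.5013 × 28/117.0357 ≈ -0.359.
|E| < 1, so demand is inelastic at this price.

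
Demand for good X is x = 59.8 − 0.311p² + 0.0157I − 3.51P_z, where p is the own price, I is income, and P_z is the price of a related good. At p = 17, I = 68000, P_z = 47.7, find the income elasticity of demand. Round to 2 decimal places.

1.23

Evaluating quantity at (p, I, P_z) gives x = 59.8 − 0.311(17)² + 0.0157(68000) − 3.51(47.7) = 59.8 − 89.879 + 1067.6 − 167.427 = 870.094.
∂x/∂I = +0.0157, so E_I = 0.0157·(68000/870.094) ≈ 1.23.
E_I > 1: normal good (luxury).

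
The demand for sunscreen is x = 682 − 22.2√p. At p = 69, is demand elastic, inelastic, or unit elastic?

At p = 69, x = 497.593.
dx/dp = −22.2/(2√p) = −22.2/(2·8.3066).
Point elasticity E = (dx/dp)·(p/x) = -1.3363 × 69/497.593 ≈ -0.185.
|E| ≈ 0.185 < 1, so demand is inelastic.

inelastic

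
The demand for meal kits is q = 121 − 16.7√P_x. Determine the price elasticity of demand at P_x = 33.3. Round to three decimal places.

-1.956

At P_x = 33.3, q = 24.6307.
dq/dP_x = −16.7/(2√P_x) = −16.7/(2·5.7706).
Point elasticity E = (dq/dP_x)·(P_x/q) = -1.447 × 33.3/24.6307 ≈ -1.956.
|E| > 1, so demand is elastic at this price.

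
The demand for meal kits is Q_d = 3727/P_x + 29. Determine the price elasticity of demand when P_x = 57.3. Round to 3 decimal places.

-0.692

At P_x = 57.3, Q_d = 94.0436.
dQ_d/dP_x = −3727/P_x² = −1.1351.
Point elasticity E = (dQ_d/dP_x)·(P_x/Q_d) = -1.1351 × 57.3/94.0436 ≈ -0.692.
|E| < 1, so demand is inelastic at this price.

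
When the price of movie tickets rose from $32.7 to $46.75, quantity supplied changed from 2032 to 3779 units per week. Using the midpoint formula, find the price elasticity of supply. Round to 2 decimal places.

%ΔQ = (3779 − 2032)/[(2032 + 3779)/2] = 1747/2905.5 ≈ 0.6013.
%ΔP = (46.75 − 32.7)/[(32.7 + 46.75)/2] = 14.05/39.725 ≈ 0.3537.
Arc elasticity E = %ΔQ/%ΔP ≈ 0.6013/0.3537 ≈ 1.70.
|E| > 1: supply is elastic over this range.

1.70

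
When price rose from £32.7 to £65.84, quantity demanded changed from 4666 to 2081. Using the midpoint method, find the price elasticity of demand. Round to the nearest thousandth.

-1.139

%ΔQ = (2081 − 4666)/[(4666 + 2081)/2] = -2585/3373.5 ≈ -0.7663.
%Δp = (65.84 − 32.7)/[(32.7 + 65.84)/2] = 33.14/49.27 ≈ 0.6726.
Arc elasticity E = %ΔQ/%Δp ≈ -0.7663/0.6726 ≈ -1.139.
|E| > 1: demand is elastic over this range.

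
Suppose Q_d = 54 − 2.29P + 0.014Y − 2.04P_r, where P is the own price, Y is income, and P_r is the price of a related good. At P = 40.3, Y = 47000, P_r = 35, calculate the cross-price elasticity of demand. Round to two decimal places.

-0.13

Q_d = 54 − 2.29(40.3) + 0.014(47000) − 2.04(35) = 54 − 92.287 + 658 − 71.4 = 548.313.
∂Q_d/∂P_r = −2.04, so E_xy = -2.04·(35/548.313) ≈ -0.13.
E_xy < 0: the goods are complements.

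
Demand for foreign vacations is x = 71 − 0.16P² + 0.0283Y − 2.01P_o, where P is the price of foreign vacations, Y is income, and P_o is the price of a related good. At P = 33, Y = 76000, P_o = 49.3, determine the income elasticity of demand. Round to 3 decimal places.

1.104

At the given point, x = 71 − 0.16(33)² + 0.0283(76000) − 2.01(49.3) = 71 − 174.24 + 2150.8 − 99.093 = 1948.467.
∂x/∂Y = +0.0283, so E_I = 0.0283·(76000/1948.467) ≈ 1.104.
E_I > 1: normal good (luxury).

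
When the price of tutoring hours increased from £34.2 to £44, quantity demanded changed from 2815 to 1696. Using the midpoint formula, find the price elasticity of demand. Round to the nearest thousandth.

-1.979

%Δq = (1696 − 2815)/[(2815 + 1696)/2] = -1119/2255.5 ≈ -0.4961.
%ΔP = (44 − 34.2)/[(34.2 + 44)/2] = 9.8/39.1 ≈ 0.2506.
Arc elasticity E = %Δq/%ΔP ≈ -0.4961/0.2506 ≈ -1.979.
|E| > 1: demand is elastic over this range.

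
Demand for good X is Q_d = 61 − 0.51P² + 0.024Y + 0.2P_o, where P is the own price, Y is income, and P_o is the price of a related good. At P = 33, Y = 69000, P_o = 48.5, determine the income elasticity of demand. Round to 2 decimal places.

1.41

Q_d = 61 − 0.51(33)² + 0.024(69000) + 0.2(48.5) = 61 − 555.39 + 1656 + 9.7 = 1171.31.
∂Q_d/∂Y = +0.024, so E_I = 0.024·(69000/1171.31) ≈ 1.41.
E_I > 1: normal good (luxury).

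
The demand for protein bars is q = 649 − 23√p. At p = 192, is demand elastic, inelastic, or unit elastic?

At p = 192, q = 330.3027.
dq/dp = −23/(2√p) = −23/(2·13.8564).
Point elasticity E = (dq/dp)·(p/q) = -0.8299 × 192/330.3027 ≈ -0.482.
|E| ≈ 0.482 < 1, so demand is inelastic.

inelastic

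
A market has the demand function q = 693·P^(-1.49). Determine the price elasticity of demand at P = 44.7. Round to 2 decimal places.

For a Cobb–Douglas (constant-elasticity) form q = A·P^α·…, the elasticity with respect to P equals the exponent α at every point.
Here the exponent on P is -1.49, so the price elasticity of demand is -1.49.

-1.49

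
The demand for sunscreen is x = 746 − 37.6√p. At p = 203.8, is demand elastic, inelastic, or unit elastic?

elastic

At p = 203.8, x = 209.2279.
dx/dp = −37.6/(2√p) = −37.6/(2·14.2759).
Point elasticity E = (dx/dp)·(p/x) = -1.3169 × 203.8/209.2279 ≈ -1.283.
|E| ≈ 1.283 > 1, so demand is elastic.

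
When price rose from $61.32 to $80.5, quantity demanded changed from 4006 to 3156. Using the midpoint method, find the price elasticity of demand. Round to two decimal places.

-0.88

%ΔQ = (3156 − 4006)/[(4006 + 3156)/2] = -850/3581 ≈ -0.2374.
%Δp = (80.5 − 61.32)/[(61.32 + 80.5)/2] = 19.18/70.91 ≈ 0.2705.
Arc elasticity E = %ΔQ/%Δp ≈ -0.2374/0.2705 ≈ -0.88.
|E| < 1: demand is inelastic over this range.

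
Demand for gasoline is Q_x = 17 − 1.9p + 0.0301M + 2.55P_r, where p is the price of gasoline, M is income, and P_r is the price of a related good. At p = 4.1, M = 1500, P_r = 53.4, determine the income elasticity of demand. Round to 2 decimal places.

First evaluate Q_x: 17 − 1.9(4.1) + 0.0301(1500) + 2.55(53.4) = 17 − 7.79 + 45.15 + 136.17 = 190.53.
∂Q_x/∂M = +0.0301, so E_I = 0.0301·(1500/190.53) ≈ 0.24.
E_I ∈ (0,1): normal good (necessity).

0.24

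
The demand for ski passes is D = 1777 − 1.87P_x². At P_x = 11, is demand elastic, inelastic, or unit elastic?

inelastic

At P_x = 11, D = 1550.73.
dD/dP_x = −2·1.87·P_x = −41.14.
Point elasticity E = (dD/dP_x)·(P_x/D) = -41.14 × 11/1550.73 ≈ -0.292.
|E| ≈ 0.292 < 1, so demand is inelastic.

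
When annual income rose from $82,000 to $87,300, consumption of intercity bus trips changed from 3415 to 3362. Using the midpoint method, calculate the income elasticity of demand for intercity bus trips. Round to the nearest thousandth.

-0.250

%ΔQ = (3362 − 3415)/[(3415+3362)/2] = -53/3388.5 ≈ -0.0156.
%ΔI = (87,300 − 82,000)/[(82,000+87,300)/2] = 5300/84650 ≈ 0.0626.
E_I = %ΔQ/%ΔI ≈ -0.250.
E_I < 0: inferior good.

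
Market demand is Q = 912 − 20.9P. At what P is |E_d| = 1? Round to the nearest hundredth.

21.82

For linear demand Q = a − bP, E = −bP/(a − bP). |E| = 1 ⇒ bP = a − bP ⇒ P = a/(2b).
P = 912/(2·20.9) ≈ 21.82.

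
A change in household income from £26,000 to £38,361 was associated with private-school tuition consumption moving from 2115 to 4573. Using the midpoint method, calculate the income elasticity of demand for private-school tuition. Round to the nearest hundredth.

1.91

%ΔQ = (4573 − 2115)/[(2115+4573)/2] = 2458/3344 ≈ 0.7350.
%ΔI = (38,361 − 26,000)/[(26,000+38,361)/2] = 12361/32180.5 ≈ 0.3841.
E_I = %ΔQ/%ΔI ≈ 1.91.
E_I > 1: normal good (luxury).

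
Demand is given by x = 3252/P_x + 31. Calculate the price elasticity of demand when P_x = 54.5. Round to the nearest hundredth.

-0.66

At P_x = 54.5, x = 90.6697.
dx/dP_x = −3252/P_x² = −1.0949.
Point elasticity E = (dx/dP_x)·(P_x/x) = -1.0949 × 54.5/90.6697 ≈ -0.66.
|E| < 1, so demand is inelastic at this price.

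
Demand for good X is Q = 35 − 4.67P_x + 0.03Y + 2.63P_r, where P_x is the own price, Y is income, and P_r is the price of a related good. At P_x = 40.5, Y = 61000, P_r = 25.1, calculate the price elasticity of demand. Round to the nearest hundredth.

-0.11

Substituting, Q = 35 − 4.67(40.5) + 0.03(61000) + 2.63(25.1) = 35 − 189.135 + 1830 + 66.013 = 1741.878.
∂Q/∂P_x = −4.67, so E_p = (−4.67)·(40.5/1741.878) ≈ -0.11.
|E_p| < 1: demand is inelastic.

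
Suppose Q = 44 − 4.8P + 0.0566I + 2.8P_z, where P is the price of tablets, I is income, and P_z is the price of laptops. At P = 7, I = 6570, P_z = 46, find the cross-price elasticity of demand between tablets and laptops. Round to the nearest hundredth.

Substituting, Q = 44 − 4.8(7) + 0.0566(6570) + 2.8(46) = 44 − 33.6 + 371.862 + 128.8 = 511.062.
∂Q/∂P_z = +2.8, so E_xy = 2.8·(46/511.062) ≈ 0.25.
E_xy > 0: the goods are substitutes.

0.25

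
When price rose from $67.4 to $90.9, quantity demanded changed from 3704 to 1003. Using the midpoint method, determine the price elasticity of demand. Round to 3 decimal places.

-3.865

%Δq = (1003 − 3704)/[(3704 + 1003)/2] = -2701/2353.5 ≈ -1.1477.
%Δp = (90.9 − 67.4)/[(67.4 + 90.9)/2] = 23.5/79.15 ≈ 0.2969.
Arc elasticity E = %Δq/%Δp ≈ -1.1477/0.2969 ≈ -3.865.
|E| > 1: demand is elastic over this range.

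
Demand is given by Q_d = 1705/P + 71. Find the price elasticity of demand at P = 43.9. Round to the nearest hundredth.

At P = 43.9, Q_d = 109.8383.
dQ_d/dP = −1705/P² = −0.8847.
Point elasticity E = (dQ_d/dP)·(P/Q_d) = -0.8847 × 43.9/109.8383 ≈ -0.35.
|E| < 1, so demand is inelastic at this price.

-0.35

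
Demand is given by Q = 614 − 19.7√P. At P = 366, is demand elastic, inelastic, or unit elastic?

inelastic

At P = 366, Q = 237.1168.
dQ/dP = −19.7/(2√P) = −19.7/(2·19.1311).
Point elasticity E = (dQ/dP)·(P/Q) = -0.5149 × 366/237.1168 ≈ -0.795.
|E| ≈ 0.795 < 1, so demand is inelastic.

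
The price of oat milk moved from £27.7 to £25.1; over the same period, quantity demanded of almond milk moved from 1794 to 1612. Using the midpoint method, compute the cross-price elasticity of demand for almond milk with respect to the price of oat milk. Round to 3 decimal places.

%ΔQ_x = (1612 − 1794)/[(1794+1612)/2] = -182/1703 ≈ -0.1069.
%ΔP_y = (25.1 − 27.7)/[(27.7+25.1)/2] ≈ -0.0985.
E_xy = -0.1069/-0.0985 ≈ 1.085.
E_xy > 0, so almond milk and oat milk are substitutes.

1.085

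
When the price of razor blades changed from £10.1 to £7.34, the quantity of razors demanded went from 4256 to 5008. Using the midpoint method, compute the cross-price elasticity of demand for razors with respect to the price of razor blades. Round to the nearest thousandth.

-0.513

%ΔQ_x = (5008 − 4256)/[(4256+5008)/2] = 752/4632 ≈ 0.1623.
%ΔP_y = (7.34 − 10.1)/[(10.1+7.34)/2] ≈ -0.3165.
E_xy = 0.1623/-0.3165 ≈ -0.513.
E_xy < 0, so razors and razor blades are complements.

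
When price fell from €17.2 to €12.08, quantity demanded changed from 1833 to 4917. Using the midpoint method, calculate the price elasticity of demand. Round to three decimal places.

%Δq = (4917 − 1833)/[(1833 + 4917)/2] = 3084/3375 ≈ 0.9138.
%Δp = (12.08 − 17.2)/[(17.2 + 12.08)/2] = -5.12/14.64 ≈ -0.3497.
Arc elasticity E = %Δq/%Δp ≈ 0.9138/-0.3497 ≈ -2.613.
|E| > 1: demand is elastic over this range.

-2.613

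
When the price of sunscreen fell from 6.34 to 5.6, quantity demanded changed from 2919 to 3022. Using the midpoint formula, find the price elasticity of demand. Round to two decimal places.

-0.28

%ΔQ = (3022 − 2919)/[(2919 + 3022)/2] = 103/2970.5 ≈ 0.0347.
%Δp = (5.6 − 6.34)/[(6.34 + 5.6)/2] = -0.74/5.97 ≈ -0.1240.
Arc elasticity E = %ΔQ/%Δp ≈ 0.0347/-0.1240 ≈ -0.28.
|E| < 1: demand is inelastic over this range.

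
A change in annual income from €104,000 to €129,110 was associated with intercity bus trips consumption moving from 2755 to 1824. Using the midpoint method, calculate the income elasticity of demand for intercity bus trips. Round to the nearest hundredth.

-1.89

%ΔQ = (1824 − 2755)/[(2755+1824)/2] = -931/2289.5 ≈ -0.4066.
%ΔI = (129,110 − 104,000)/[(104,000+129,110)/2] = 25110/116555 ≈ 0.2154.
E_I = %ΔQ/%ΔI ≈ -1.89.
E_I < 0: inferior good.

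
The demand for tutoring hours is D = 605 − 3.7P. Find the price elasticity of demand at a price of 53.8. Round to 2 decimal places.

At P = 53.8, D = 405.94.
dD/dP = −3.7.
Point elasticity E = (dD/dP)·(P/D) = -3.7 × 53.8/405.94 ≈ -0.49.
|E| < 1, so demand is inelastic at this price.

-0.49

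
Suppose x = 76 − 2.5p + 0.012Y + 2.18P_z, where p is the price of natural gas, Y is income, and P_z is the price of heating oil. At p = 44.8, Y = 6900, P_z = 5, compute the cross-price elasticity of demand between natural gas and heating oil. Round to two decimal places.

First evaluate x: 76 − 2.5(44.8) + 0.012(6900) + 2.18(5) = 76 − 112 + 82.8 + 10.9 = 57.7.
∂x/∂P_z = +2.18, so E_xy = 2.18·(5/57.7) ≈ 0.19.
E_xy > 0: the goods are substitutes.

0.19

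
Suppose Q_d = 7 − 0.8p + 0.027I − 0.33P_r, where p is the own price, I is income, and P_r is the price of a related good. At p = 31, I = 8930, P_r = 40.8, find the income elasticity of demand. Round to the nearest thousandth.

1.149

First evaluate Q_d: 7 − 0.8(31) + 0.027(8930) − 0.33(40.8) = 7 − 24.8 + 241.11 − 13.464 = 209.846.
∂Q_d/∂I = +0.027, so E_I = 0.027·(8930/209.846) ≈ 1.149.
E_I > 1: normal good (luxury).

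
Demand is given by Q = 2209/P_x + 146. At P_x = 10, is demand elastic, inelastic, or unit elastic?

At P_x = 10, Q = 366.9.
dQ/dP_x = −2209/P_x² = −22.09.
Point elasticity E = (dQ/dP_x)·(P_x/Q) = -22.09 × 10/366.9 ≈ -0.602.
|E| ≈ 0.602 < 1, so demand is inelastic.

inelastic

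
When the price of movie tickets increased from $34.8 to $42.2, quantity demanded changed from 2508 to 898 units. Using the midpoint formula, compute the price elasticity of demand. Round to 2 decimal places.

%ΔQ = (898 − 2508)/[(2508 + 898)/2] = -1610/1703 ≈ -0.9454.
%ΔP = (42.2 − 34.8)/[(34.8 + 42.2)/2] = 7.4/38.5 ≈ 0.1922.
Arc elasticity E = %ΔQ/%ΔP ≈ -0.9454/0.1922 ≈ -4.92.
|E| > 1: demand is elastic over this range.

-4.92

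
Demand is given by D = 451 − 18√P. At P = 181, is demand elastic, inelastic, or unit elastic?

inelastic

At P = 181, D = 208.8348.
dD/dP = −18/(2√P) = −18/(2·13.4536).
Point elasticity E = (dD/dP)·(P/D) = -0.669 × 181/208.8348 ≈ -0.580.
|E| ≈ 0.580 < 1, so demand is inelastic.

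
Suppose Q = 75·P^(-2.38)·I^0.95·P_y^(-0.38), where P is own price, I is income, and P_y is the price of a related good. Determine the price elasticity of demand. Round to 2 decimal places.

For a Cobb–Douglas (constant-elasticity) form Q = A·P^α·…, the elasticity with respect to P equals the exponent α at every point.
Here the exponent on P is -2.38, so the price elasticity of demand is -2.38.

-2.38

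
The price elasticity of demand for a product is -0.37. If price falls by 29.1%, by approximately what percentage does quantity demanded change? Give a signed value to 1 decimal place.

10.8

%ΔQ ≈ E × %ΔP = (-0.37) × (-29.1%) ≈ 10.8%.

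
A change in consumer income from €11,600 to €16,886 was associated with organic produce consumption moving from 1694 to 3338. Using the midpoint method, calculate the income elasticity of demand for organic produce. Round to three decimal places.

%ΔQ = (3338 − 1694)/[(1694+3338)/2] = 1644/2516 ≈ 0.6534.
%ΔM = (16,886 − 11,600)/[(11,600+16,886)/2] = 5286/14243 ≈ 0.3711.
E_I = %ΔQ/%ΔM ≈ 1.761.
E_I > 1: normal good (luxury).

1.761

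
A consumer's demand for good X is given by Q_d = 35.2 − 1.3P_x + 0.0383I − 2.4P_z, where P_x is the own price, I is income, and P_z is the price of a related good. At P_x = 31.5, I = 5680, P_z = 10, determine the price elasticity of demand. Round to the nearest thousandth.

Q_d = 35.2 − 1.3(31.5) + 0.0383(5680) − 2.4(10) = 35.2 − 40.95 + 217.544 − 24 = 187.794.
∂Q_d/∂P_x = −1.3, so E_p = (−1.3)·(31.5/187.794) ≈ -0.218.
|E_p| < 1: demand is inelastic.

-0.218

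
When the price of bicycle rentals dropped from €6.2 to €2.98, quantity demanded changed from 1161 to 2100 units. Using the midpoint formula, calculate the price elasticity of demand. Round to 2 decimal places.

-0.82

%ΔQ = (2100 − 1161)/[(1161 + 2100)/2] = 939/1630.5 ≈ 0.5759.
%Δp = (2.98 − 6.2)/[(6.2 + 2.98)/2] = -3.22/4.59 ≈ -0.7015.
Arc elasticity E = %ΔQ/%Δp ≈ 0.5759/-0.7015 ≈ -0.82.
|E| < 1: demand is inelastic over this range.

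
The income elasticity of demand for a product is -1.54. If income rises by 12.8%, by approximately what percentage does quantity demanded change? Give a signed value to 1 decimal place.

-19.7

%ΔQ ≈ E × %ΔI = (-1.54) × (12.8%) ≈ -19.7%.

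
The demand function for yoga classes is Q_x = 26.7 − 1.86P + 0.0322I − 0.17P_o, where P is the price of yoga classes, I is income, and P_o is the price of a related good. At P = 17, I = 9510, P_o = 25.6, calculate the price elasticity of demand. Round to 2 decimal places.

-0.11

Evaluating quantity at (P, I, P_o) gives Q_x = 26.7 − 1.86(17) + 0.0322(9510) − 0.17(25.6) = 26.7 − 31.62 + 306.222 − 4.352 = 296.95.
∂Q_x/∂P = −1.86, so E_p = (−1.86)·(17/296.95) ≈ -0.11.
|E_p| < 1: demand is inelastic.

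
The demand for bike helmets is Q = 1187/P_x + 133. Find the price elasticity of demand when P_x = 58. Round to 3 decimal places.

At P_x = 58, Q = 153.4655.
dQ/dP_x = −1187/P_x² = −0.3529.
Point elasticity E = (dQ/dP_x)·(P_x/Q) = -0.3529 × 58/153.4655 ≈ -0.133.
|E| < 1, so demand is inelastic at this price.

-0.133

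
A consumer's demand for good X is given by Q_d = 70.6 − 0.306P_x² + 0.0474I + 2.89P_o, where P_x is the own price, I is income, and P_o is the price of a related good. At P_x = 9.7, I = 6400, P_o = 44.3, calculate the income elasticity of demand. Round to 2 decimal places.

0.64

Evaluating quantity at (P_x, I, P_o) gives Q_d = 70.6 − 0.306(9.7)² + 0.0474(6400) + 2.89(44.3) = 70.6 − 28.7915 + 303.36 + 128.027 = 473.1955.
∂Q_d/∂I = +0.0474, so E_I = 0.0474·(6400/473.1955) ≈ 0.64.
E_I ∈ (0,1): normal good (necessity).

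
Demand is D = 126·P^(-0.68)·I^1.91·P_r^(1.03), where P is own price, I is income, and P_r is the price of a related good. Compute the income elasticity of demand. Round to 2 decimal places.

1.91

For a Cobb–Douglas (constant-elasticity) form D = A·I^α·…, the elasticity with respect to I equals the exponent α at every point.
Here the exponent on I is 1.91, so the income elasticity of demand is 1.91.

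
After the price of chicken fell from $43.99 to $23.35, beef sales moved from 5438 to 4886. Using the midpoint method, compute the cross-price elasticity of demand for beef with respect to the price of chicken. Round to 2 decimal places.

0.17

%ΔQ_x = (4886 − 5438)/[(5438+4886)/2] = -552/5162 ≈ -0.1069.
%ΔP_y = (23.35 − 43.99)/[(43.99+23.35)/2] ≈ -0.6130.
E_xy = -0.1069/-0.6130 ≈ 0.17.
E_xy > 0, so beef and chicken are substitutes.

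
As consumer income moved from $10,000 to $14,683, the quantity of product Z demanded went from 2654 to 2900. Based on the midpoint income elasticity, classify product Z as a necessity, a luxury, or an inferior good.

%ΔQ = (2900 − 2654)/[(2654+2900)/2] = 246/2777 ≈ 0.0886.
%ΔI = (14,683 − 10,000)/[(10,000+14,683)/2] = 4683/12341.5 ≈ 0.3795.
E_I = %ΔQ/%ΔI ≈ 0.233.
E_I ∈ (0,1): normal good (necessity).

necessity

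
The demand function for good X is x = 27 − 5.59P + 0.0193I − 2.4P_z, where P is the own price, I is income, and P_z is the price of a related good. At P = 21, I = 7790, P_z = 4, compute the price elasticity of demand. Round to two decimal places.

x = 27 − 5.59(21) + 0.0193(7790) − 2.4(4) = 27 − 117.39 + 150.347 − 9.6 = 50.357.
∂x/∂P = −5.59, so E_p = (−5.59)·(21/50.357) ≈ -2.33.
|E_p| > 1: demand is elastic.

-2.33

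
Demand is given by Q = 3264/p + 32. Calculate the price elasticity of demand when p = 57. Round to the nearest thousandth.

At p = 57, Q = 89.2632.
dQ/dp = −3264/p² = −1.0046.
Point elasticity E = (dQ/dp)·(p/Q) = -1.0046 × 57/89.2632 ≈ -0.642.
|E| < 1, so demand is inelastic at this price.

-0.642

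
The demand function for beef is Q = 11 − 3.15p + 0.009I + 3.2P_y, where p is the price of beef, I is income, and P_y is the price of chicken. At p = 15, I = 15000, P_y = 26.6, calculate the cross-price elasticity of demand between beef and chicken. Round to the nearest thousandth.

At the given point, Q = 11 − 3.15(15) + 0.009(15000) + 3.2(26.6) = 11 − 47.25 + 135 + 85.12 = 183.87.
∂Q/∂P_y = +3.2, so E_xy = 3.2·(26.6/183.87) ≈ 0.463.
E_xy > 0: the goods are substitutes.

0.463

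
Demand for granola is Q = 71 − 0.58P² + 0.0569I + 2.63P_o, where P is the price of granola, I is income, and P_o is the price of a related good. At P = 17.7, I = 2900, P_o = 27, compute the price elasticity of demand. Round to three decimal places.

Substituting, Q = 71 − 0.58(17.7)² + 0.0569(2900) + 2.63(27) = 71 − 181.7082 + 165.01 + 71.01 = 125.3118.
∂Q/∂P = −2·0.58·P = -20.532, so E_p = -20.532·(17.7/125.3118) ≈ -2.900.
|E_p| > 1: demand is elastic.

-2.900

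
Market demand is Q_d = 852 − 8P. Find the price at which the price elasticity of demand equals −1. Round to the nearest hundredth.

For linear demand Q_d = a − bP, E = −bP/(a − bP). |E| = 1 ⇒ bP = a − bP ⇒ P = a/(2b).
P = 852/(2·8) = 53.25.

53.25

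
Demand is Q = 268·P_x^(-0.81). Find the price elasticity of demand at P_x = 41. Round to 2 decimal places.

For a Cobb–Douglas (constant-elasticity) form Q = A·P_x^α·…, the elasticity with respect to P_x equals the exponent α at every point.
Here the exponent on P_x is -0.81, so the price elasticity of demand is -0.81.

-0.81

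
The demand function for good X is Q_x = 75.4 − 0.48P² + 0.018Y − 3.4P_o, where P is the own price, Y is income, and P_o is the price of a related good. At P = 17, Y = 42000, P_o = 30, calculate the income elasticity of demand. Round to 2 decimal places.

Substituting, Q_x = 75.4 − 0.48(17)² + 0.018(42000) − 3.4(30) = 75.4 − 138.72 + 756 − 102 = 590.68.
∂Q_x/∂Y = +0.018, so E_I = 0.018·(42000/590.68) ≈ 1.28.
E_I > 1: normal good (luxury).

1.28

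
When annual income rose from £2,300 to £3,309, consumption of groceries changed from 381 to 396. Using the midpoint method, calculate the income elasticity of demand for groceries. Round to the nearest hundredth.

%ΔQ = (396 − 381)/[(381+396)/2] = 15/388.5 ≈ 0.0386.
%ΔI = (3,309 − 2,300)/[(2,300+3,309)/2] = 1009/2804.5 ≈ 0.3598.
E_I = %ΔQ/%ΔI ≈ 0.11.
E_I ∈ (0,1): normal good (necessity).

0.11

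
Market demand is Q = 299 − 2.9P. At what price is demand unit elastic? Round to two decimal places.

51.55

For linear demand Q = a − bP, E = −bP/(a − bP). |E| = 1 ⇒ bP = a − bP ⇒ P = a/(2b).
P = 299/(2·2.9) ≈ 51.55.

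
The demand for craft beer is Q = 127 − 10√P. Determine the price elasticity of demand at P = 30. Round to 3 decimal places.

At P = 30, Q = 72.2277.
dQ/dP = −10/(2√P) = −10/(2·5.4772).
Point elasticity E = (dQ/dP)·(P/Q) = -0.9129 × 30/72.2277 ≈ -0.379.
|E| < 1, so demand is inelastic at this price.

-0.379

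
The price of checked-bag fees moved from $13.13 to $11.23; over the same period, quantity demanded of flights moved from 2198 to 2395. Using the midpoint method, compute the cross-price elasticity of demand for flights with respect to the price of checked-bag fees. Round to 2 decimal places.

%ΔQ_x = (2395 − 2198)/[(2198+2395)/2] = 197/2296.5 ≈ 0.0858.
%ΔP_y = (11.23 − 13.13)/[(13.13+11.23)/2] ≈ -0.1560.
E_xy = 0.0858/-0.1560 ≈ -0.55.
E_xy < 0, so flights and checked-bag fees are complements.

-0.55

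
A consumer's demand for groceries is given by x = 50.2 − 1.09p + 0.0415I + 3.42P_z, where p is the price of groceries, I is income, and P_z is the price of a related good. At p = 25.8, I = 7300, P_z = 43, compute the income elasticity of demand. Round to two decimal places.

0.64

First evaluate x: 50.2 − 1.09(25.8) + 0.0415(7300) + 3.42(43) = 50.2 − 28.122 + 302.95 + 147.06 = 472.088.
∂x/∂I = +0.0415, so E_I = 0.0415·(7300/472.088) ≈ 0.64.
E_I ∈ (0,1): normal good (necessity).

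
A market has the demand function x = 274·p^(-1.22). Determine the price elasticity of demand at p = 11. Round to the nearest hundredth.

For a Cobb–Douglas (constant-elasticity) form x = A·p^α·…, the elasticity with respect to p equals the exponent α at every point.
Here the exponent on p is -1.22, so the price elasticity of demand is -1.22.

-1.22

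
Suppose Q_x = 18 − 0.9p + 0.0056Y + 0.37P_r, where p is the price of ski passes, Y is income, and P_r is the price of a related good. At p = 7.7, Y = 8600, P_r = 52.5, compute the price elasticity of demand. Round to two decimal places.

-0.09

Evaluating quantity at (p, Y, P_r) gives Q_x = 18 − 0.9(7.7) + 0.0056(8600) + 0.37(52.5) = 18 − 6.93 + 48.16 + 19.425 = 78.655.
∂Q_x/∂p = −0.9, so E_p = (−0.9)·(7.7/78.655) ≈ -0.09.
|E_p| < 1: demand is inelastic.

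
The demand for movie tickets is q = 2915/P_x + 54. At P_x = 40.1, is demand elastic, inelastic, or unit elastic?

At P_x = 40.1, q = 126.6933.
dq/dP_x = −2915/P_x² = −1.8128.
Point elasticity E = (dq/dP_x)·(P_x/q) = -1.8128 × 40.1/126.6933 ≈ -0.574.
|E| ≈ 0.574 < 1, so demand is inelastic.

inelastic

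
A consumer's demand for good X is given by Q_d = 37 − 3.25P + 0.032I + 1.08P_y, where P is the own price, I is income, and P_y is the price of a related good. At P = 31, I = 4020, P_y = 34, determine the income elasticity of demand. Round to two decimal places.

Substituting, Q_d = 37 − 3.25(31) + 0.032(4020) + 1.08(34) = 37 − 100.75 + 128.64 + 36.72 = 101.61.
∂Q_d/∂I = +0.032, so E_I = 0.032·(4020/101.61) ≈ 1.27.
E_I > 1: normal good (luxury).

1.27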